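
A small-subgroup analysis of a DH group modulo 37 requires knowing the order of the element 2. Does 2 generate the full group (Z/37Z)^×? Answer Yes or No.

φ(37) = 37 − 1 = 36 = 2^2 · 3^2.
Test 2^(36/q) mod 37 for each prime factor q of 36:
2^18 ≡ 36 (mod 37)  [q = 2: ≢ 1 ✓]
2^12 ≡ 26 (mod 37)  [q = 3: ≢ 1 ✓]
Every test exponent gives a nontrivial residue, hence 2 generates the full group.

Yes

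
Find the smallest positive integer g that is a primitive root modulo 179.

2

φ(179) = 179 − 1 = 178 = 2 · 89.
Test candidates g = 2, 3, … against the prime factors q ∈ {2, 89} of φ(179): g is a generator iff g^(178/q) ≢ 1 for every such q.
g = 2: 2^89 ≡ 178; 2^2 ≡ 4 — none is 1, so 2 is a primitive root.
So 2 is the smallest generator of (Z/179Z)^×.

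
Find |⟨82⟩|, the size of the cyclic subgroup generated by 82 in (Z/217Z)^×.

30

Since 82 ∈ (Z/217Z)^×, its order divides φ(217) = φ(7·31) = (7−1)·(31−1) = 6·30 = 180 = 2^2 · 3^2 · 5.
Divisors of 180: 1, 2, 3, 4, 5, 6, 9, 10, 12, 15, 18, 20, 30, 36, 45, 60, 90, 180.
Compute 82^d (mod 217) for the divisors d until we hit 1:
82^1 ≡ 82
82^2 ≡ 214
82^3 ≡ 188
82^4 ≡ 9
82^5 ≡ 87
82^6 ≡ 190
82^9 ≡ 132
82^10 ≡ 191
82^12 ≡ 78
82^15 ≡ 125
82^18 ≡ 64
82^20 ≡ 25
82^30 ≡ 1
Therefore the multiplicative order of 82 modulo 217 is 30.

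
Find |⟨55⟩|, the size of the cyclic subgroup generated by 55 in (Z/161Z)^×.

22

ord(55) | φ(161) = φ(7·23) = (7−1)·(23−1) = 6·22 = 132 = 2^2 · 3 · 11.
Divisors of 132: 1, 2, 3, 4, 6, 11, 12, 22, 33, 44, 66, 132.
Compute 55^d (mod 161) for the divisors d until we hit 1:
55^1 ≡ 55 (mod 161)
55^2 ≡ 127 (mod 161)
55^3 ≡ 62 (mod 161)
55^4 ≡ 29 (mod 161)
55^6 ≡ 141 (mod 161)
55^11 ≡ 139 (mod 161)
55^12 ≡ 78 (mod 161)
55^22 ≡ 1 (mod 161) ✓
So ord_161(55) = 22.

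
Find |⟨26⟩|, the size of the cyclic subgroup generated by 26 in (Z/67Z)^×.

By Lagrange's theorem, ord_67(26) divides φ(67) = 67 − 1 = 66 = 2 · 3 · 11.
Divisors of 66: 1, 2, 3, 6, 11, 22, 33, 66.
Compute 26^d (mod 67) for the divisors d until we hit 1:
26^1 ≡ 26
26^2 ≡ 6
26^3 ≡ 22
26^6 ≡ 15
26^11 ≡ 37
26^22 ≡ 29
26^33 ≡ 1
Hence ord(26) = 33.

33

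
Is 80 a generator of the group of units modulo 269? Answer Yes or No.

No

φ(269) = 269 − 1 = 268 = 2^2 · 67.
80 is a primitive root mod 269 iff 80^(φ(269)/q) ≢ 1 for every prime q | φ(269), i.e. q ∈ {2, 67}.
80^134 ≡ 1 (mod 269)  [q = 2: ≡ 1 ✗]
80^4 ≡ 177 (mod 269)  [q = 67: ≢ 1 ✓]
The check at q = 2 fails, so 80 generates a proper subgroup.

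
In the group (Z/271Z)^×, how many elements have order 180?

0

φ(271) = 271 − 1 = 270 = 2 · 3^3 · 5.
(Z/271Z)^× is cyclic (|G| = 270); a cyclic group of order m has exactly φ(d) elements of each order d | m, and none otherwise.
Since 180 ∤ 270, the count is 0.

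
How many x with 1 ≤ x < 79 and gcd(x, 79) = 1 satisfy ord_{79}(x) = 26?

φ(79) = 79 − 1 = 78 = 2 · 3 · 13.
(Z/79Z)^× is cyclic (|G| = 78); a cyclic group of order m has exactly φ(d) elements of each order d | m, and none otherwise.
26 = 2 · 13 divides 78, and φ(26) = 12.

12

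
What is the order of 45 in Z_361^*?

57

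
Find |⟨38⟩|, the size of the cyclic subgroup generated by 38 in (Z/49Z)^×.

42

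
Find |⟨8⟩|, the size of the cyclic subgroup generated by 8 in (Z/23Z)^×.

11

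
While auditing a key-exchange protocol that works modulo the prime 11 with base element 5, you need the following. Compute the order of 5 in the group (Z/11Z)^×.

Since 5 ∈ (Z/11Z)^×, its order divides φ(11) = 11 − 1 = 10 = 2 · 5.
Divisors of 10: 1, 2, 5, 10.
Compute 5^d (mod 11) for the divisors d until we hit 1:
5^1 ≡ 5
5^2 ≡ 3
5^5 ≡ 1
The smallest such exponent is 5, so the order of 5 is 5.

5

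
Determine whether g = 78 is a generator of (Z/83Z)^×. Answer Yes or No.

φ(83) = 83 − 1 = 82 = 2 · 41.
Test 78^(82/q) mod 83 for each prime factor q of 82:
78^41 ≡ 1 (mod 83)  [q = 2: ≡ 1 ✗]
78^2 ≡ 25 (mod 83)  [q = 41: ≢ 1 ✓]
The check at q = 2 fails, so 78 generates a proper subgroup.

No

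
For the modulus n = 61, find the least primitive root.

2

φ(61) = 61 − 1 = 60 = 2^2 · 3 · 5.
Test candidates g = 2, 3, … against the prime factors q ∈ {2, 3, 5} of φ(61): g is a generator iff g^(60/q) ≢ 1 for every such q.
g = 2: 2^30 ≡ 60; 2^20 ≡ 47; 2^12 ≡ 9 — none is 1, so 2 is a primitive root.
The smallest primitive root modulo 61 is 2.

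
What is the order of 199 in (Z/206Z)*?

102

The order of 199 must divide φ(206) = φ(2)·φ(103) = 1·102 = 102 = 2 · 3 · 17.
Divisors of 102: 1, 2, 3, 6, 17, 34, 51, 102.
Evaluate successive powers at the divisors of 102:
199^1 ≡ 199
199^2 ≡ 49
199^3 ≡ 69
199^6 ≡ 23
199^17 ≡ 57
199^34 ≡ 159
199^51 ≡ 205
199^102 ≡ 1
The smallest such exponent is 102, so the order of 199 is 102.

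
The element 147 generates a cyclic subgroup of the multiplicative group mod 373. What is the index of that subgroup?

Since 147 ∈ (Z/373Z)^×, its order divides φ(373) = 373 − 1 = 372 = 2^2 · 3 · 31.
Divisors of 372: 1, 2, 3, 4, 6, 12, 31, 62, 93, 124, 186, 372.
Evaluate successive powers at the divisors of 372:
147^1 ≡ 147 (mod 373)
147^2 ≡ 348 (mod 373)
147^3 ≡ 55 (mod 373)
147^4 ≡ 252 (mod 373)
147^6 ≡ 41 (mod 373)
147^12 ≡ 189 (mod 373)
147^31 ≡ 89 (mod 373)
147^62 ≡ 88 (mod 373)
147^93 ≡ 372 (mod 373)
147^124 ≡ 284 (mod 373)
147^186 ≡ 1 (mod 373) ✓
Thus |⟨147⟩| = ord(147) = 186.
[(Z/373Z)^× : ⟨147⟩] = 372/186 = 2.

2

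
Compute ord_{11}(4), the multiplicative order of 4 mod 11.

5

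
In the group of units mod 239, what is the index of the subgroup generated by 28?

7

Since 28 ∈ (Z/239Z)^×, its order divides φ(239) = 239 − 1 = 238 = 2 · 7 · 17.
Divisors of 238: 1, 2, 7, 14, 17, 34, 119, 238.
Evaluate successive powers at the divisors of 238:
28^1 ≡ 28
28^2 ≡ 67
28^7 ≡ 199
28^14 ≡ 166
28^17 ≡ 238
28^34 ≡ 1
So ord_239(28) = 34, hence |⟨28⟩| = 34.
Index = |(Z/239Z)^×| / |⟨28⟩| = 238 / 34 = 7.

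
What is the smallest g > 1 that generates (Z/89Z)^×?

φ(89) = 89 − 1 = 88 = 2^3 · 11.
g is a primitive root iff g^(88/q) ≢ 1 (mod 89) for each prime q ∈ {2, 11}.
g = 2: 2^44 ≡ 1 — hits 1, so not a primitive root.
g = 3: 3^44 ≡ 88; 3^8 ≡ 64 — none is 1, so 3 is a primitive root.
So 3 is the smallest generator of (Z/89Z)^×.

3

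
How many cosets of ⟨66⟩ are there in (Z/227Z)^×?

Since 66 ∈ (Z/227Z)^×, its order divides φ(227) = 227 − 1 = 226 = 2 · 113.
Divisors of 226: 1, 2, 113, 226.
Compute 66^d (mod 227) for the divisors d until we hit 1:
66^1 ≡ 66 (mod 227)
66^2 ≡ 43 (mod 227)
66^113 ≡ 226 (mod 227)
66^226 ≡ 1 (mod 227) ✓
Thus |⟨66⟩| = ord(66) = 226.
Index = |(Z/227Z)^×| / |⟨66⟩| = 226 / 226 = 1.

1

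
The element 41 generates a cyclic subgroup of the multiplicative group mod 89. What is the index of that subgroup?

1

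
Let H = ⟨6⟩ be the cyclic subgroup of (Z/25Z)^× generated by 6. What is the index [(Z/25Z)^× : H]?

4

ord(6) | φ(25) = φ(5^2) = 5·(5−1) = 20 = 2^2 · 5.
Divisors of 20: 1, 2, 4, 5, 10, 20.
Check 6^d mod 25 for each divisor in increasing order:
6^1 ≡ 6 (mod 25)
6^2 ≡ 11 (mod 25)
6^4 ≡ 21 (mod 25)
6^5 ≡ 1 (mod 25) ✓
Thus |⟨6⟩| = ord(6) = 5.
Index = |(Z/25Z)^×| / |⟨6⟩| = 20 / 5 = 4.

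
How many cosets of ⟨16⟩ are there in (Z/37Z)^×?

Since 16 ∈ (Z/37Z)^×, its order divides φ(37) = 37 − 1 = 36 = 2^2 · 3^2.
Divisors of 36: 1, 2, 3, 4, 6, 9, 12, 18, 36.
Test each divisor d:
16^1 ≡ 16
16^2 ≡ 34
16^3 ≡ 26
16^4 ≡ 9
16^6 ≡ 10
16^9 ≡ 1
Thus |⟨16⟩| = ord(16) = 9.
[(Z/37Z)^× : ⟨16⟩] = 36/9 = 4.

4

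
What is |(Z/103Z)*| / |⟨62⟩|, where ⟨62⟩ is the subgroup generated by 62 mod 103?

1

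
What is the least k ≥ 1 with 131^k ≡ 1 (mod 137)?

136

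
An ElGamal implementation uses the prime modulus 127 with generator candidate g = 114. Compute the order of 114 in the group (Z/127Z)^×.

By Lagrange's theorem, ord_127(114) divides φ(127) = 127 − 1 = 126 = 2 · 3^2 · 7.
Divisors of 126: 1, 2, 3, 6, 7, 9, 14, 18, 21, 42, 63, 126.
Test each divisor d:
114^1 ≡ 114 (mod 127)
114^2 ≡ 42 (mod 127)
114^3 ≡ 89 (mod 127)
114^6 ≡ 47 (mod 127)
114^7 ≡ 24 (mod 127)
114^9 ≡ 119 (mod 127)
114^14 ≡ 68 (mod 127)
114^18 ≡ 64 (mod 127)
114^21 ≡ 108 (mod 127)
114^42 ≡ 107 (mod 127)
114^63 ≡ 126 (mod 127)
114^126 ≡ 1 (mod 127) ✓
The smallest such exponent is 126, so the order of 114 is 126.

126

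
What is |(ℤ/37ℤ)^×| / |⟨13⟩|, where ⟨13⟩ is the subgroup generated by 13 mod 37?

By Lagrange's theorem, ord_37(13) divides φ(37) = 37 − 1 = 36 = 2^2 · 3^2.
Divisors of 36: 1, 2, 3, 4, 6, 9, 12, 18, 36.
Evaluate successive powers at the divisors of 36:
13^1 ≡ 13 (mod 37)
13^2 ≡ 21 (mod 37)
13^3 ≡ 14 (mod 37)
13^4 ≡ 34 (mod 37)
13^6 ≡ 11 (mod 37)
13^9 ≡ 6 (mod 37)
13^12 ≡ 10 (mod 37)
13^18 ≡ 36 (mod 37)
13^36 ≡ 1 (mod 37) ✓
So ord_37(13) = 36, hence |⟨13⟩| = 36.
The index is φ(37) / ord(13) = 36 / 36 = 1.

1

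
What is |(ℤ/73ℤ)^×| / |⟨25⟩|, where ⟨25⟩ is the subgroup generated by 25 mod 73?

2

ord(25) | φ(73) = 73 − 1 = 72 = 2^3 · 3^2.
Divisors of 72: 1, 2, 3, 4, 6, 8, 9, 12, 18, 24, 36, 72.
Test each divisor d:
25^1 ≡ 25 (mod 73)
25^2 ≡ 41 (mod 73)
25^3 ≡ 3 (mod 73)
25^4 ≡ 2 (mod 73)
25^6 ≡ 9 (mod 73)
25^8 ≡ 4 (mod 73)
25^9 ≡ 27 (mod 73)
25^12 ≡ 8 (mod 73)
25^18 ≡ 72 (mod 73)
25^24 ≡ 64 (mod 73)
25^36 ≡ 1 (mod 73) ✓
The order of 25 is 36, so the subgroup it generates has 36 elements.
Index = |(Z/73Z)^×| / |⟨25⟩| = 72 / 36 = 2.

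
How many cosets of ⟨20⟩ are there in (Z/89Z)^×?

The order of 20 must divide φ(89) = 89 − 1 = 88 = 2^3 · 11.
Divisors of 88: 1, 2, 4, 8, 11, 22, 44, 88.
Check 20^d mod 89 for each divisor in increasing order:
20^1 ≡ 20
20^2 ≡ 44
20^4 ≡ 67
20^8 ≡ 39
20^11 ≡ 55
20^22 ≡ 88
20^44 ≡ 1
So ord_89(20) = 44, hence |⟨20⟩| = 44.
[(Z/89Z)^× : ⟨20⟩] = 88/44 = 2.

2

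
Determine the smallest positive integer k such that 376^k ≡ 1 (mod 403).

ord(376) | φ(403) = φ(13·31) = (13−1)·(31−1) = 12·30 = 360 = 2^3 · 3^2 · 5.
Divisors of 360: 1, 2, 3, 4, 5, 6, 8, 9, 10, 12, 15, 18, 20, 24, 30, 36, 40, 45, 60, 72, 90, 120, 180, 360.
Check 376^d mod 403 for each divisor in increasing order:
376^1 ≡ 376 (mod 403)
376^2 ≡ 326 (mod 403)
376^3 ≡ 64 (mod 403)
376^4 ≡ 287 (mod 403)
376^5 ≡ 311 (mod 403)
376^6 ≡ 66 (mod 403)
376^8 ≡ 157 (mod 403)
376^9 ≡ 194 (mod 403)
376^10 ≡ 1 (mod 403) ✓
Therefore the multiplicative order of 376 modulo 403 is 10.

10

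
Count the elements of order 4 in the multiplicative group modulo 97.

φ(97) = 97 − 1 = 96 = 2^5 · 3.
In a cyclic group of order 96, there are φ(d) elements of order d for each divisor d of 96, and zero for non-divisors.
4 = 2^2 divides 96, and φ(4) = 2.

2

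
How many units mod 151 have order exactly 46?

0

φ(151) = 151 − 1 = 150 = 2 · 3 · 5^2.
In a cyclic group of order 150, there are φ(d) elements of order d for each divisor d of 150, and zero for non-divisors.
Here 150 is not a multiple of 46, so there are no elements of order 46.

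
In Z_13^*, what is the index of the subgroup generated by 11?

The order of 11 must divide φ(13) = 13 − 1 = 12 = 2^2 · 3.
Divisors of 12: 1, 2, 3, 4, 6, 12.
Compute 11^d (mod 13) for the divisors d until we hit 1:
11^1 ≡ 11 (mod 13)
11^2 ≡ 4 (mod 13)
11^3 ≡ 5 (mod 13)
11^4 ≡ 3 (mod 13)
11^6 ≡ 12 (mod 13)
11^12 ≡ 1 (mod 13) ✓
The order of 11 is 12, so the subgroup it generates has 12 elements.
Index = |(Z/13Z)^×| / |⟨11⟩| = 12 / 12 = 1.

1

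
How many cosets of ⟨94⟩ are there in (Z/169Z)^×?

4

ord(94) | φ(169) = φ(13^2) = 13·(13−1) = 156 = 2^2 · 3 · 13.
Divisors of 156: 1, 2, 3, 4, 6, 12, 13, 26, 39, 52, 78, 156.
Evaluate successive powers at the divisors of 156:
94^1 ≡ 94 (mod 169)
94^2 ≡ 48 (mod 169)
94^3 ≡ 118 (mod 169)
94^4 ≡ 107 (mod 169)
94^6 ≡ 66 (mod 169)
94^12 ≡ 131 (mod 169)
94^13 ≡ 146 (mod 169)
94^26 ≡ 22 (mod 169)
94^39 ≡ 1 (mod 169) ✓
The order of 94 is 39, so the subgroup it generates has 39 elements.
Index = |(Z/169Z)^×| / |⟨94⟩| = 156 / 39 = 4.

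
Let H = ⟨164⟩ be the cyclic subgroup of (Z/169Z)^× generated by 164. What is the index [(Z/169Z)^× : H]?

Since 164 ∈ (Z/169Z)^×, its order divides φ(169) = φ(13^2) = 13·(13−1) = 156 = 2^2 · 3 · 13.
Divisors of 156: 1, 2, 3, 4, 6, 12, 13, 26, 39, 52, 78, 156.
Evaluate successive powers at the divisors of 156:
164^1 ≡ 164
164^2 ≡ 25
164^3 ≡ 44
164^4 ≡ 118
164^6 ≡ 77
164^12 ≡ 14
164^13 ≡ 99
164^26 ≡ 168
164^39 ≡ 70
164^52 ≡ 1
The order of 164 is 52, so the subgroup it generates has 52 elements.
[(Z/169Z)^× : ⟨164⟩] = 156/52 = 3.

3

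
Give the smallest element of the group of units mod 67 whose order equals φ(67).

φ(67) = 67 − 1 = 66 = 2 · 3 · 11.
Test candidates g = 2, 3, … against the prime factors q ∈ {2, 3, 11} of φ(67): g is a generator iff g^(66/q) ≢ 1 for every such q.
g = 2: 2^33 ≡ 66; 2^22 ≡ 37; 2^6 ≡ 64 — none is 1, so 2 is a primitive root.
Hence the least primitive root of 67 is 2.

2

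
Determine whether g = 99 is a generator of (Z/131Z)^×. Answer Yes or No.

No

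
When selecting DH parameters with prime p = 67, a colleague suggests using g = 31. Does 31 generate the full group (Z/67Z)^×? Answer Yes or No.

Yes

φ(67) = 67 − 1 = 66 = 2 · 3 · 11.
Test 31^(66/q) mod 67 for each prime factor q of 66:
31^33 ≡ 66 (mod 67)  [q = 2: ≢ 1 ✓]
31^22 ≡ 29 (mod 67)  [q = 3: ≢ 1 ✓]
31^6 ≡ 40 (mod 67)  [q = 11: ≢ 1 ✓]
Every test exponent gives a nontrivial residue, hence 31 generates the full group.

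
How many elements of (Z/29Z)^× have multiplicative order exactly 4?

φ(29) = 29 − 1 = 28 = 2^2 · 7.
Since (Z/29Z)^× is cyclic of order 28, the number of elements of order d is φ(d) when d | 28 and 0 otherwise.
4 = 2^2 divides 28, and φ(4) = 2.

2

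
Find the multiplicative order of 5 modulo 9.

6

ord(5) | φ(9) = φ(3^2) = 3·(3−1) = 6 = 2 · 3.
Divisors of 6: 1, 2, 3, 6.
Evaluate successive powers at the divisors of 6:
5^1 ≡ 5 (mod 9)
5^2 ≡ 7 (mod 9)
5^3 ≡ 8 (mod 9)
5^6 ≡ 1 (mod 9) ✓
So ord_9(5) = 6.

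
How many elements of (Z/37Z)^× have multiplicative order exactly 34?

0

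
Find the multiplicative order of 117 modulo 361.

342

ord(117) | φ(361) = φ(19^2) = 19·(19−1) = 342 = 2 · 3^2 · 19.
Divisors of 342: 1, 2, 3, 6, 9, 18, 19, 38, 57, 114, 171, 342.
Check 117^d mod 361 for each divisor in increasing order:
117^1 ≡ 117 (mod 361)
117^2 ≡ 332 (mod 361)
117^3 ≡ 217 (mod 361)
117^6 ≡ 159 (mod 361)
117^9 ≡ 208 (mod 361)
117^18 ≡ 305 (mod 361)
117^19 ≡ 307 (mod 361)
117^38 ≡ 28 (mod 361)
117^57 ≡ 293 (mod 361)
117^114 ≡ 292 (mod 361)
117^171 ≡ 360 (mod 361)
117^342 ≡ 1 (mod 361) ✓
Hence ord(117) = 342.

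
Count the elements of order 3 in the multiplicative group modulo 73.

2

φ(73) = 73 − 1 = 72 = 2^3 · 3^2.
(Z/73Z)^× is cyclic (|G| = 72); a cyclic group of order m has exactly φ(d) elements of each order d | m, and none otherwise.
3 | 72, and φ(3) = 3 − 1 = 2.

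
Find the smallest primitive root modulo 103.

φ(103) = 103 − 1 = 102 = 2 · 3 · 17.
g is a primitive root iff g^(102/q) ≢ 1 (mod 103) for each prime q ∈ {2, 3, 17}.
g = 2: 2^51 ≡ 1 — hits 1, so not a primitive root.
g = 3: 3^51 ≡ 102; 3^34 ≡ 1 — hits 1, so not a primitive root.
g = 4: 4^51 ≡ 1 — hits 1, so not a primitive root.
g = 5: 5^51 ≡ 102; 5^34 ≡ 56; 5^6 ≡ 72 — none is 1, so 5 is a primitive root.
Hence the least primitive root of 103 is 5.

5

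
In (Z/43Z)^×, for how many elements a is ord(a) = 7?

6

φ(43) = 43 − 1 = 42 = 2 · 3 · 7.
Since (Z/43Z)^× is cyclic of order 42, the number of elements of order d is φ(d) when d | 42 and 0 otherwise.
7 | 42, and φ(7) = 7 − 1 = 6.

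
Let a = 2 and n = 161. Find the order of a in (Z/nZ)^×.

ord(2) | φ(161) = φ(7·23) = (7−1)·(23−1) = 6·22 = 132 = 2^2 · 3 · 11.
Divisors of 132: 1, 2, 3, 4, 6, 11, 12, 22, 33, 44, 66, 132.
Test each divisor d:
2^1 ≡ 2
2^2 ≡ 4
2^3 ≡ 8
2^4 ≡ 16
2^6 ≡ 64
2^11 ≡ 116
2^12 ≡ 71
2^22 ≡ 93
2^33 ≡ 1
Hence ord(2) = 33.

33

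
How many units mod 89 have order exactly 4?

φ(89) = 89 − 1 = 88 = 2^3 · 11.
In a cyclic group of order 88, there are φ(d) elements of order d for each divisor d of 88, and zero for non-divisors.
4 = 2^2 divides 88, and φ(4) = 2.

2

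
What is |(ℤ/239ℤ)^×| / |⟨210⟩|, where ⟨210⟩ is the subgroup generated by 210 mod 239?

1

Since 210 ∈ (Z/239Z)^×, its order divides φ(239) = 239 − 1 = 238 = 2 · 7 · 17.
Divisors of 238: 1, 2, 7, 14, 17, 34, 119, 238.
Check 210^d mod 239 for each divisor in increasing order:
210^1 ≡ 210 (mod 239)
210^2 ≡ 124 (mod 239)
210^7 ≡ 76 (mod 239)
210^14 ≡ 40 (mod 239)
210^17 ≡ 38 (mod 239)
210^34 ≡ 10 (mod 239)
210^119 ≡ 238 (mod 239)
210^238 ≡ 1 (mod 239) ✓
Thus |⟨210⟩| = ord(210) = 238.
Index = |(Z/239Z)^×| / |⟨210⟩| = 238 / 238 = 1.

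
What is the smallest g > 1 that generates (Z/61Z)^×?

φ(61) = 61 − 1 = 60 = 2^2 · 3 · 5.
Test candidates g = 2, 3, … against the prime factors q ∈ {2, 3, 5} of φ(61): g is a generator iff g^(60/q) ≢ 1 for every such q.
g = 2: 2^30 ≡ 60; 2^20 ≡ 47; 2^12 ≡ 9 — none is 1, so 2 is a primitive root.
So 2 is the smallest generator of (Z/61Z)^×.

2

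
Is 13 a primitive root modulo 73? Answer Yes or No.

φ(73) = 73 − 1 = 72 = 2^3 · 3^2.
An element g generates (Z/73Z)^× iff g^(72/q) ≢ 1 (mod 73) for each prime q ∈ {2, 3}.
13^36 ≡ 72 (mod 73)  [q = 2: ≢ 1 ✓]
13^24 ≡ 64 (mod 73)  [q = 3: ≢ 1 ✓]
None equal 1, so ord_73(13) = 72: 13 is a primitive root.

Yes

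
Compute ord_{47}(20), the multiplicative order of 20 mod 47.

The order of 20 must divide φ(47) = 47 − 1 = 46 = 2 · 23.
Divisors of 46: 1, 2, 23, 46.
Evaluate successive powers at the divisors of 46:
20^1 ≡ 20 (mod 47)
20^2 ≡ 24 (mod 47)
20^23 ≡ 46 (mod 47)
20^46 ≡ 1 (mod 47) ✓
The smallest such exponent is 46, so the order of 20 is 46.

46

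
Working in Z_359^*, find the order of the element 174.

358

Since 174 ∈ (Z/359Z)^×, its order divides φ(359) = 359 − 1 = 358 = 2 · 179.
Divisors of 358: 1, 2, 179, 358.
Check 174^d mod 359 for each divisor in increasing order:
174^1 ≡ 174
174^2 ≡ 120
174^179 ≡ 358
174^358 ≡ 1
The smallest such exponent is 358, so the order of 174 is 358.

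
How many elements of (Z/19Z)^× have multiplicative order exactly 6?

2

φ(19) = 19 − 1 = 18 = 2 · 3^2.
(Z/19Z)^× is cyclic (|G| = 18); a cyclic group of order m has exactly φ(d) elements of each order d | m, and none otherwise.
6 = 2 · 3 divides 18, and φ(6) = 2.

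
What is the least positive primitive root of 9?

2

φ(9) = φ(3^2) = 3·(3−1) = 6 = 2 · 3.
Test candidates g = 2, 3, … against the prime factors q ∈ {2, 3} of φ(9): g is a generator iff g^(6/q) ≢ 1 for every such q.
g = 2: 2^3 ≡ 8; 2^2 ≡ 4 — none is 1, so 2 is a primitive root.
So 2 is the smallest generator of (Z/9Z)^×.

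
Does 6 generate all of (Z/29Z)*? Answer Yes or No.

No

φ(29) = 29 − 1 = 28 = 2^2 · 7.
Test 6^(28/q) mod 29 for each prime factor q of 28:
6^14 ≡ 1 (mod 29)  [q = 2: ≡ 1 ✗]
6^4 ≡ 20 (mod 29)  [q = 7: ≢ 1 ✓]
Since 6^14 ≡ 1, the order of 6 divides 14 < 28, so 6 is not a primitive root.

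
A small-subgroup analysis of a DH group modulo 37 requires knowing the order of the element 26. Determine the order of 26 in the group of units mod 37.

3

By Lagrange's theorem, ord_37(26) divides φ(37) = 37 − 1 = 36 = 2^2 · 3^2.
Divisors of 36: 1, 2, 3, 4, 6, 9, 12, 18, 36.
Check 26^d mod 37 for each divisor in increasing order:
26^1 ≡ 26 (mod 37)
26^2 ≡ 10 (mod 37)
26^3 ≡ 1 (mod 37) ✓
Therefore the multiplicative order of 26 modulo 37 is 3.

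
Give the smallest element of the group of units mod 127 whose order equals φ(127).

φ(127) = 127 − 1 = 126 = 2 · 3^2 · 7.
Test candidates g = 2, 3, … against the prime factors q ∈ {2, 3, 7} of φ(127): g is a generator iff g^(126/q) ≢ 1 for every such q.
g = 2: 2^63 ≡ 1 — hits 1, so not a primitive root.
g = 3: 3^63 ≡ 126; 3^42 ≡ 107; 3^18 ≡ 4 — none is 1, so 3 is a primitive root.
So 3 is the smallest generator of (Z/127Z)^×.

3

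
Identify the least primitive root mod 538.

3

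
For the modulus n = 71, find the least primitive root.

7

φ(71) = 71 − 1 = 70 = 2 · 5 · 7.
g is a primitive root iff g^(70/q) ≢ 1 (mod 71) for each prime q ∈ {2, 5, 7}.
g = 2: 2^35 ≡ 1 — hits 1, so not a primitive root.
g = 3: 3^35 ≡ 1 — hits 1, so not a primitive root.
g = 4: 4^35 ≡ 1 — hits 1, so not a primitive root.
g = 5: 5^35 ≡ 1 — hits 1, so not a primitive root.
g = 6: 6^35 ≡ 1 — hits 1, so not a primitive root.
g = 7: 7^35 ≡ 70; 7^14 ≡ 54; 7^10 ≡ 45 — none is 1, so 7 is a primitive root.
The smallest primitive root modulo 71 is 7.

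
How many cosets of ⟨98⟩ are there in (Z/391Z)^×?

By Lagrange's theorem, ord_391(98) divides φ(391) = φ(17·23) = (17−1)·(23−1) = 16·22 = 352 = 2^5 · 11.
Divisors of 352: 1, 2, 4, 8, 11, 16, 22, 32, 44, 88, 176, 352.
Test each divisor d:
98^1 ≡ 98
98^2 ≡ 220
98^4 ≡ 307
98^8 ≡ 18
98^11 ≡ 208
98^16 ≡ 324
98^22 ≡ 254
98^32 ≡ 188
98^44 ≡ 1
The order of 98 is 44, so the subgroup it generates has 44 elements.
Index = |(Z/391Z)^×| / |⟨98⟩| = 352 / 44 = 8.

8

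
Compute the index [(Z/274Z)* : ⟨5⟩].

ord(5) | φ(274) = φ(2)·φ(137) = 1·136 = 136 = 2^3 · 17.
Divisors of 136: 1, 2, 4, 8, 17, 34, 68, 136.
Check 5^d mod 274 for each divisor in increasing order:
5^1 ≡ 5 (mod 274)
5^2 ≡ 25 (mod 274)
5^4 ≡ 77 (mod 274)
5^8 ≡ 175 (mod 274)
5^17 ≡ 233 (mod 274)
5^34 ≡ 37 (mod 274)
5^68 ≡ 273 (mod 274)
5^136 ≡ 1 (mod 274) ✓
Thus |⟨5⟩| = ord(5) = 136.
The index is φ(274) / ord(5) = 136 / 136 = 1.

1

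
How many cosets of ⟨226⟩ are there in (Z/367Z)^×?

6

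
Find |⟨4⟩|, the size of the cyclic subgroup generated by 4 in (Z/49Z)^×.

By Lagrange's theorem, ord_49(4) divides φ(49) = φ(7^2) = 7·(7−1) = 42 = 2 · 3 · 7.
Divisors of 42: 1, 2, 3, 6, 7, 14, 21, 42.
Check 4^d mod 49 for each divisor in increasing order:
4^1 ≡ 4 (mod 49)
4^2 ≡ 16 (mod 49)
4^3 ≡ 15 (mod 49)
4^6 ≡ 29 (mod 49)
4^7 ≡ 18 (mod 49)
4^14 ≡ 30 (mod 49)
4^21 ≡ 1 (mod 49) ✓
The smallest such exponent is 21, so the order of 4 is 21.

21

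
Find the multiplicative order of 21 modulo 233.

By Lagrange's theorem, ord_233(21) divides φ(233) = 233 − 1 = 232 = 2^3 · 29.
Divisors of 232: 1, 2, 4, 8, 29, 58, 116, 232.
Compute 21^d (mod 233) for the divisors d until we hit 1:
21^1 ≡ 21
21^2 ≡ 208
21^4 ≡ 159
21^8 ≡ 117
21^29 ≡ 97
21^58 ≡ 89
21^116 ≡ 232
21^232 ≡ 1
The smallest such exponent is 232, so the order of 21 is 232.

232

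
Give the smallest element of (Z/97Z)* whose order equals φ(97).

5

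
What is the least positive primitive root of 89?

3

φ(89) = 89 − 1 = 88 = 2^3 · 11.
Test candidates g = 2, 3, … against the prime factors q ∈ {2, 11} of φ(89): g is a generator iff g^(88/q) ≢ 1 for every such q.
g = 2: 2^44 ≡ 1 — hits 1, so not a primitive root.
g = 3: 3^44 ≡ 88; 3^8 ≡ 64 — none is 1, so 3 is a primitive root.
The smallest primitive root modulo 89 is 3.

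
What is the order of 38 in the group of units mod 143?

10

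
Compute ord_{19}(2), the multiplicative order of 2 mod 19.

18

ord(2) | φ(19) = 19 − 1 = 18 = 2 · 3^2.
Divisors of 18: 1, 2, 3, 6, 9, 18.
Test each divisor d:
2^1 ≡ 2 (mod 19)
2^2 ≡ 4 (mod 19)
2^3 ≡ 8 (mod 19)
2^6 ≡ 7 (mod 19)
2^9 ≡ 18 (mod 19)
2^18 ≡ 1 (mod 19) ✓
Hence ord(2) = 18.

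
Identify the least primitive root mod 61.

2

φ(61) = 61 − 1 = 60 = 2^2 · 3 · 5.
g is a primitive root iff g^(60/q) ≢ 1 (mod 61) for each prime q ∈ {2, 3, 5}.
g = 2: 2^30 ≡ 60; 2^20 ≡ 47; 2^12 ≡ 9 — none is 1, so 2 is a primitive root.
Hence the least primitive root of 61 is 2.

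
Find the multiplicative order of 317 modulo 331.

ord(317) | φ(331) = 331 − 1 = 330 = 2 · 3 · 5 · 11.
Divisors of 330: 1, 2, 3, 5, 6, 10, 11, 15, 22, 30, 33, 55, 66, 110, 165, 330.
Evaluate successive powers at the divisors of 330:
317^1 ≡ 317 (mod 331)
317^2 ≡ 196 (mod 331)
317^3 ≡ 235 (mod 331)
317^5 ≡ 51 (mod 331)
317^6 ≡ 279 (mod 331)
317^10 ≡ 284 (mod 331)
317^11 ≡ 327 (mod 331)
317^15 ≡ 251 (mod 331)
317^22 ≡ 16 (mod 331)
317^30 ≡ 111 (mod 331)
317^33 ≡ 267 (mod 331)
317^55 ≡ 300 (mod 331)
317^66 ≡ 124 (mod 331)
317^110 ≡ 299 (mod 331)
317^165 ≡ 330 (mod 331)
317^330 ≡ 1 (mod 331) ✓
Hence ord(317) = 330.

330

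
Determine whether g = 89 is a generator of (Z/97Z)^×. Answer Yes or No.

No

φ(97) = 97 − 1 = 96 = 2^5 · 3.
89 is a primitive root mod 97 iff 89^(φ(97)/q) ≢ 1 for every prime q | φ(97), i.e. q ∈ {2, 3}.
89^48 ≡ 1 (mod 97)  [q = 2: ≡ 1 ✗]
89^32 ≡ 1 (mod 97)  [q = 3: ≡ 1 ✗]
Since 89^48 ≡ 1, the order of 89 divides 48 < 96, so 89 is not a primitive root.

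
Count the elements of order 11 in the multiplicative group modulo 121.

10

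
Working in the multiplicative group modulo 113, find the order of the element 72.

56

ord(72) | φ(113) = 113 − 1 = 112 = 2^4 · 7.
Divisors of 112: 1, 2, 4, 7, 8, 14, 16, 28, 56, 112.
Compute 72^d (mod 113) for the divisors d until we hit 1:
72^1 ≡ 72
72^2 ≡ 99
72^4 ≡ 83
72^7 ≡ 69
72^8 ≡ 109
72^14 ≡ 15
72^16 ≡ 16
72^28 ≡ 112
72^56 ≡ 1
The smallest such exponent is 56, so the order of 72 is 56.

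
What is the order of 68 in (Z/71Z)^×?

70

ord(68) | φ(71) = 71 − 1 = 70 = 2 · 5 · 7.
Divisors of 70: 1, 2, 5, 7, 10, 14, 35, 70.
Evaluate successive powers at the divisors of 70:
68^1 ≡ 68
68^2 ≡ 9
68^5 ≡ 41
68^7 ≡ 14
68^10 ≡ 48
68^14 ≡ 54
68^35 ≡ 70
68^70 ≡ 1
Therefore the multiplicative order of 68 modulo 71 is 70.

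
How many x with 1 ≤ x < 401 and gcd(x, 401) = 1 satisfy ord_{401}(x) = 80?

φ(401) = 401 − 1 = 400 = 2^4 · 5^2.
Since (Z/401Z)^× is cyclic of order 400, the number of elements of order d is φ(d) when d | 400 and 0 otherwise.
80 = 2^4 · 5 divides 400, and φ(80) = 32.

32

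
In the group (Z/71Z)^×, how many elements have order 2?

φ(71) = 71 − 1 = 70 = 2 · 5 · 7.
(Z/71Z)^× is cyclic (|G| = 70); a cyclic group of order m has exactly φ(d) elements of each order d | m, and none otherwise.
2 | 70, and φ(2) = 2 − 1 = 1.

1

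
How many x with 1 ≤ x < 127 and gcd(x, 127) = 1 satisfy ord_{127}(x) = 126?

φ(127) = 127 − 1 = 126 = 2 · 3^2 · 7.
Since (Z/127Z)^× is cyclic of order 126, the number of elements of order d is φ(d) when d | 126 and 0 otherwise.
126 = 2 · 3^2 · 7 divides 126, and φ(126) = 36.

36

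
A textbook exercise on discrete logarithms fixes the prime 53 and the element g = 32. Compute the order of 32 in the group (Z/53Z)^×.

52

ord(32) | φ(53) = 53 − 1 = 52 = 2^2 · 13.
Divisors of 52: 1, 2, 4, 13, 26, 52.
Check 32^d mod 53 for each divisor in increasing order:
32^1 ≡ 32 (mod 53)
32^2 ≡ 17 (mod 53)
32^4 ≡ 24 (mod 53)
32^13 ≡ 30 (mod 53)
32^26 ≡ 52 (mod 53)
32^52 ≡ 1 (mod 53) ✓
So ord_53(32) = 52.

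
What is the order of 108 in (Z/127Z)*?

6

Since 108 ∈ (Z/127Z)^×, its order divides φ(127) = 127 − 1 = 126 = 2 · 3^2 · 7.
Divisors of 126: 1, 2, 3, 6, 7, 9, 14, 18, 21, 42, 63, 126.
Evaluate successive powers at the divisors of 126:
108^1 ≡ 108 (mod 127)
108^2 ≡ 107 (mod 127)
108^3 ≡ 126 (mod 127)
108^6 ≡ 1 (mod 127) ✓
Therefore the multiplicative order of 108 modulo 127 is 6.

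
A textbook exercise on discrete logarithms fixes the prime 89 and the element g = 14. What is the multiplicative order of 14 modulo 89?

88

The order of 14 must divide φ(89) = 89 − 1 = 88 = 2^3 · 11.
Divisors of 88: 1, 2, 4, 8, 11, 22, 44, 88.
Compute 14^d (mod 89) for the divisors d until we hit 1:
14^1 ≡ 14 (mod 89)
14^2 ≡ 18 (mod 89)
14^4 ≡ 57 (mod 89)
14^8 ≡ 45 (mod 89)
14^11 ≡ 37 (mod 89)
14^22 ≡ 34 (mod 89)
14^44 ≡ 88 (mod 89)
14^88 ≡ 1 (mod 89) ✓
Therefore the multiplicative order of 14 modulo 89 is 88.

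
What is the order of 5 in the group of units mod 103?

102

The order of 5 must divide φ(103) = 103 − 1 = 102 = 2 · 3 · 17.
Divisors of 102: 1, 2, 3, 6, 17, 34, 51, 102.
Check 5^d mod 103 for each divisor in increasing order:
5^1 ≡ 5
5^2 ≡ 25
5^3 ≡ 22
5^6 ≡ 72
5^17 ≡ 57
5^34 ≡ 56
5^51 ≡ 102
5^102 ≡ 1
Therefore the multiplicative order of 5 modulo 103 is 102.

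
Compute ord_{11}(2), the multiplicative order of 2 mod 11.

10

By Lagrange's theorem, ord_11(2) divides φ(11) = 11 − 1 = 10 = 2 · 5.
Divisors of 10: 1, 2, 5, 10.
Check 2^d mod 11 for each divisor in increasing order:
2^1 ≡ 2 (mod 11)
2^2 ≡ 4 (mod 11)
2^5 ≡ 10 (mod 11)
2^10 ≡ 1 (mod 11) ✓
So ord_11(2) = 10.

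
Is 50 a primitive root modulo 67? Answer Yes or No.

Yes

φ(67) = 67 − 1 = 66 = 2 · 3 · 11.
Test 50^(66/q) mod 67 for each prime factor q of 66:
50^33 ≡ 66 (mod 67)  [q = 2: ≢ 1 ✓]
50^22 ≡ 37 (mod 67)  [q = 3: ≢ 1 ✓]
50^6 ≡ 15 (mod 67)  [q = 11: ≢ 1 ✓]
None equal 1, so ord_67(50) = 66: 50 is a primitive root.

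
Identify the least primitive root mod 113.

3

φ(113) = 113 − 1 = 112 = 2^4 · 7.
g is a primitive root iff g^(112/q) ≢ 1 (mod 113) for each prime q ∈ {2, 7}.
g = 2: 2^56 ≡ 1 — hits 1, so not a primitive root.
g = 3: 3^56 ≡ 112; 3^16 ≡ 49 — none is 1, so 3 is a primitive root.
Hence the least primitive root of 113 is 3.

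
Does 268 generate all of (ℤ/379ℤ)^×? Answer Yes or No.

φ(379) = 379 − 1 = 378 = 2 · 3^3 · 7.
It suffices to check that the order of 268 is not a proper divisor of 378: compute 268^(378/q) for q ∈ {2, 3, 7}.
268^189 ≡ 1 (mod 379)  [q = 2: ≡ 1 ✗]
268^126 ≡ 51 (mod 379)  [q = 3: ≢ 1 ✓]
268^54 ≡ 1 (mod 379)  [q = 7: ≡ 1 ✗]
The check at q = 2 fails, so 268 generates a proper subgroup.

No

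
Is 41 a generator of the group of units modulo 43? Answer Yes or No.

φ(43) = 43 − 1 = 42 = 2 · 3 · 7.
An element g generates (Z/43Z)^× iff g^(42/q) ≢ 1 (mod 43) for each prime q ∈ {2, 3, 7}.
41^21 ≡ 1 (mod 43)  [q = 2: ≡ 1 ✗]
41^14 ≡ 1 (mod 43)  [q = 3: ≡ 1 ✗]
41^6 ≡ 21 (mod 43)  [q = 7: ≢ 1 ✓]
Since 41^21 ≡ 1, the order of 41 divides 21 < 42, so 41 is not a primitive root.

No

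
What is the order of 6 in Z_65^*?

12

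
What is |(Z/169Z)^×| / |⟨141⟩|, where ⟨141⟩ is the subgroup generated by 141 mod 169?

1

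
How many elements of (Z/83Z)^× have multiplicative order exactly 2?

φ(83) = 83 − 1 = 82 = 2 · 41.
Since (Z/83Z)^× is cyclic of order 82, the number of elements of order d is φ(d) when d | 82 and 0 otherwise.
2 | 82, and φ(2) = 2 − 1 = 1.

1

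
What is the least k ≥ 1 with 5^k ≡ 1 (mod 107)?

106

By Lagrange's theorem, ord_107(5) divides φ(107) = 107 − 1 = 106 = 2 · 53.
Divisors of 106: 1, 2, 53, 106.
Evaluate successive powers at the divisors of 106:
5^1 ≡ 5 (mod 107)
5^2 ≡ 25 (mod 107)
5^53 ≡ 106 (mod 107)
5^106 ≡ 1 (mod 107) ✓
The smallest such exponent is 106, so the order of 5 is 106.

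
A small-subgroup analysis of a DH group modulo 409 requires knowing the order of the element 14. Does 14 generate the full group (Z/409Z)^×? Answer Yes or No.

No

φ(409) = 409 − 1 = 408 = 2^3 · 3 · 17.
An element g generates (Z/409Z)^× iff g^(408/q) ≢ 1 (mod 409) for each prime q ∈ {2, 3, 17}.
14^204 ≡ 408 (mod 409)  [q = 2: ≢ 1 ✓]
14^136 ≡ 1 (mod 409)  [q = 3: ≡ 1 ✗]
14^24 ≡ 36 (mod 409)  [q = 17: ≢ 1 ✓]
14^136 ≡ 1 shows ord(14) | 136, strictly less than φ(409); not a primitive root.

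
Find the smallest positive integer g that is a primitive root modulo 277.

φ(277) = 277 − 1 = 276 = 2^2 · 3 · 23.
Test candidates g = 2, 3, … against the prime factors q ∈ {2, 3, 23} of φ(277): g is a generator iff g^(276/q) ≢ 1 for every such q.
g = 2: 2^138 ≡ 276; 2^92 ≡ 1 — hits 1, so not a primitive root.
g = 3: 3^138 ≡ 1 — hits 1, so not a primitive root.
g = 4: 4^138 ≡ 1 — hits 1, so not a primitive root.
g = 5: 5^138 ≡ 276; 5^92 ≡ 116; 5^12 ≡ 27 — none is 1, so 5 is a primitive root.
So 5 is the smallest generator of (Z/277Z)^×.

5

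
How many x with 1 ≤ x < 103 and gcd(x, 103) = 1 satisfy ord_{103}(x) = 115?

0

φ(103) = 103 − 1 = 102 = 2 · 3 · 17.
(Z/103Z)^× is cyclic (|G| = 102); a cyclic group of order m has exactly φ(d) elements of each order d | m, and none otherwise.
Since 115 ∤ 102, the count is 0.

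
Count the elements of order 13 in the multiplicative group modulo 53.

12

φ(53) = 53 − 1 = 52 = 2^2 · 13.
Since (Z/53Z)^× is cyclic of order 52, the number of elements of order d is φ(d) when d | 52 and 0 otherwise.
13 | 52, and φ(13) = 13 − 1 = 12.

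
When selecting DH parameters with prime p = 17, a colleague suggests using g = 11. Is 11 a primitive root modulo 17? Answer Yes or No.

φ(17) = 17 − 1 = 16 = 2^4.
11 is a primitive root mod 17 iff 11^(φ(17)/q) ≢ 1 for every prime q | φ(17), i.e. q ∈ {2}.
11^8 ≡ 16 (mod 17)  [q = 2: ≢ 1 ✓]
None equal 1, so ord_17(11) = 16: 11 is a primitive root.

Yes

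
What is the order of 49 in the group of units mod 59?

29

The order of 49 must divide φ(59) = 59 − 1 = 58 = 2 · 29.
Divisors of 58: 1, 2, 29, 58.
Compute 49^d (mod 59) for the divisors d until we hit 1:
49^1 ≡ 49 (mod 59)
49^2 ≡ 41 (mod 59)
49^29 ≡ 1 (mod 59) ✓
Therefore the multiplicative order of 49 modulo 59 is 29.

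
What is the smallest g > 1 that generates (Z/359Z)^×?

7

φ(359) = 359 − 1 = 358 = 2 · 179.
g is a primitive root iff g^(358/q) ≢ 1 (mod 359) for each prime q ∈ {2, 179}.
g = 2: 2^179 ≡ 1 — hits 1, so not a primitive root.
g = 3: 3^179 ≡ 1 — hits 1, so not a primitive root.
g = 4: 4^179 ≡ 1 — hits 1, so not a primitive root.
g = 5: 5^179 ≡ 1 — hits 1, so not a primitive root.
g = 6: 6^179 ≡ 1 — hits 1, so not a primitive root.
g = 7: 7^179 ≡ 358; 7^2 ≡ 49 — none is 1, so 7 is a primitive root.
Hence the least primitive root of 359 is 7.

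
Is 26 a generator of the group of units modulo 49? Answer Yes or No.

φ(49) = φ(7^2) = 7·(7−1) = 42 = 2 · 3 · 7.
26 is a primitive root mod 49 iff 26^(φ(49)/q) ≢ 1 for every prime q | φ(49), i.e. q ∈ {2, 3, 7}.
26^21 ≡ 48 (mod 49)  [q = 2: ≢ 1 ✓]
26^14 ≡ 18 (mod 49)  [q = 3: ≢ 1 ✓]
26^6 ≡ 29 (mod 49)  [q = 7: ≢ 1 ✓]
Every test exponent gives a nontrivial residue, hence 26 generates the full group.

Yes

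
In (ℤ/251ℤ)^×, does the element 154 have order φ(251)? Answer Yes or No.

No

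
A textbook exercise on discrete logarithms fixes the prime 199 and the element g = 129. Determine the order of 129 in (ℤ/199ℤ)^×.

198

Since 129 ∈ (Z/199Z)^×, its order divides φ(199) = 199 − 1 = 198 = 2 · 3^2 · 11.
Divisors of 198: 1, 2, 3, 6, 9, 11, 18, 22, 33, 66, 99, 198.
Check 129^d mod 199 for each divisor in increasing order:
129^1 ≡ 129 (mod 199)
129^2 ≡ 124 (mod 199)
129^3 ≡ 76 (mod 199)
129^6 ≡ 5 (mod 199)
129^9 ≡ 181 (mod 199)
129^11 ≡ 156 (mod 199)
129^18 ≡ 125 (mod 199)
129^22 ≡ 58 (mod 199)
129^33 ≡ 93 (mod 199)
129^66 ≡ 92 (mod 199)
129^99 ≡ 198 (mod 199)
129^198 ≡ 1 (mod 199) ✓
So ord_199(129) = 198.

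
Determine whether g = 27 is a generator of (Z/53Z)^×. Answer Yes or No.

Yes

φ(53) = 53 − 1 = 52 = 2^2 · 13.
It suffices to check that the order of 27 is not a proper divisor of 52: compute 27^(52/q) for q ∈ {2, 13}.
27^26 ≡ 52 (mod 53)  [q = 2: ≢ 1 ✓]
27^4 ≡ 10 (mod 53)  [q = 13: ≢ 1 ✓]
Every test exponent gives a nontrivial residue, hence 27 generates the full group.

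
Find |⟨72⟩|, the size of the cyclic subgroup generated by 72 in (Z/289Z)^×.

By Lagrange's theorem, ord_289(72) divides φ(289) = φ(17^2) = 17·(17−1) = 272 = 2^4 · 17.
Divisors of 272: 1, 2, 4, 8, 16, 17, 34, 68, 136, 272.
Test each divisor d:
72^1 ≡ 72
72^2 ≡ 271
72^4 ≡ 35
72^8 ≡ 69
72^16 ≡ 137
72^17 ≡ 38
72^34 ≡ 288
72^68 ≡ 1
Therefore the multiplicative order of 72 modulo 289 is 68.

68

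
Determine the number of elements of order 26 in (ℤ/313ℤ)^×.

12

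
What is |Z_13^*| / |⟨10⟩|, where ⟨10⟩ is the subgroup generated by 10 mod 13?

2

ord(10) | φ(13) = 13 − 1 = 12 = 2^2 · 3.
Divisors of 12: 1, 2, 3, 4, 6, 12.
Evaluate successive powers at the divisors of 12:
10^1 ≡ 10
10^2 ≡ 9
10^3 ≡ 12
10^4 ≡ 3
10^6 ≡ 1
So ord_13(10) = 6, hence |⟨10⟩| = 6.
[(Z/13Z)^× : ⟨10⟩] = 12/6 = 2.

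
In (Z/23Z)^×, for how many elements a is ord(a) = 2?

1

φ(23) = 23 − 1 = 22 = 2 · 11.
In a cyclic group of order 22, there are φ(d) elements of order d for each divisor d of 22, and zero for non-divisors.
2 | 22, and φ(2) = 2 − 1 = 1.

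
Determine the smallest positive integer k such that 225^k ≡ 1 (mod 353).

88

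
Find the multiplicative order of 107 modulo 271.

270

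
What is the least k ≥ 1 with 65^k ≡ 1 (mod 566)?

Since 65 ∈ (Z/566Z)^×, its order divides φ(566) = φ(2)·φ(283) = 1·282 = 282 = 2 · 3 · 47.
Divisors of 282: 1, 2, 3, 6, 47, 94, 141, 282.
Compute 65^d (mod 566) for the divisors d until we hit 1:
65^1 ≡ 65 (mod 566)
65^2 ≡ 263 (mod 566)
65^3 ≡ 115 (mod 566)
65^6 ≡ 207 (mod 566)
65^47 ≡ 239 (mod 566)
65^94 ≡ 521 (mod 566)
65^141 ≡ 565 (mod 566)
65^282 ≡ 1 (mod 566) ✓
Hence ord(65) = 282.

282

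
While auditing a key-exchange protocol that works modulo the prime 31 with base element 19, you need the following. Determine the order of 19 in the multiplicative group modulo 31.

Since 19 ∈ (Z/31Z)^×, its order divides φ(31) = 31 − 1 = 30 = 2 · 3 · 5.
Divisors of 30: 1, 2, 3, 5, 6, 10, 15, 30.
Check 19^d mod 31 for each divisor in increasing order:
19^1 ≡ 19 (mod 31)
19^2 ≡ 20 (mod 31)
19^3 ≡ 8 (mod 31)
19^5 ≡ 5 (mod 31)
19^6 ≡ 2 (mod 31)
19^10 ≡ 25 (mod 31)
19^15 ≡ 1 (mod 31) ✓
Therefore the multiplicative order of 19 modulo 31 is 15.

15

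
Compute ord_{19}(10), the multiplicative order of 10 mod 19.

ord(10) | φ(19) = 19 − 1 = 18 = 2 · 3^2.
Divisors of 18: 1, 2, 3, 6, 9, 18.
Evaluate successive powers at the divisors of 18:
10^1 ≡ 10 (mod 19)
10^2 ≡ 5 (mod 19)
10^3 ≡ 12 (mod 19)
10^6 ≡ 11 (mod 19)
10^9 ≡ 18 (mod 19)
10^18 ≡ 1 (mod 19) ✓
Therefore the multiplicative order of 10 modulo 19 is 18.

18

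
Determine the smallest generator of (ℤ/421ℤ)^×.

φ(421) = 421 − 1 = 420 = 2^2 · 3 · 5 · 7.
Test candidates g = 2, 3, … against the prime factors q ∈ {2, 3, 5, 7} of φ(421): g is a generator iff g^(420/q) ≢ 1 for every such q.
g = 2: 2^210 ≡ 420; 2^140 ≡ 400; 2^84 ≡ 279; 2^60 ≡ 370 — none is 1, so 2 is a primitive root.
So 2 is the smallest generator of (Z/421Z)^×.

2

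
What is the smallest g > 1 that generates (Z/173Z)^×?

2

φ(173) = 173 − 1 = 172 = 2^2 · 43.
Test candidates g = 2, 3, … against the prime factors q ∈ {2, 43} of φ(173): g is a generator iff g^(172/q) ≢ 1 for every such q.
g = 2: 2^86 ≡ 172; 2^4 ≡ 16 — none is 1, so 2 is a primitive root.
Hence the least primitive root of 173 is 2.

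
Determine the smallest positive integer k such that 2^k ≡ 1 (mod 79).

39

ord(2) | φ(79) = 79 − 1 = 78 = 2 · 3 · 13.
Divisors of 78: 1, 2, 3, 6, 13, 26, 39, 78.
Check 2^d mod 79 for each divisor in increasing order:
2^1 ≡ 2 (mod 79)
2^2 ≡ 4 (mod 79)
2^3 ≡ 8 (mod 79)
2^6 ≡ 64 (mod 79)
2^13 ≡ 55 (mod 79)
2^26 ≡ 23 (mod 79)
2^39 ≡ 1 (mod 79) ✓
Therefore the multiplicative order of 2 modulo 79 is 39.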